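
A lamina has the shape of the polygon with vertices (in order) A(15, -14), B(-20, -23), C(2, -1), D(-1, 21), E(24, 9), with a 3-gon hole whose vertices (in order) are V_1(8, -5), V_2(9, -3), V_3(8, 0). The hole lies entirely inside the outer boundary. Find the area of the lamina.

748.5

Outer boundary:
Apply the shoelace formula: 2A = Σ (x_i·y_{i+1} − x_{i+1}·y_i), indices taken mod 5.
Σ = (-625) + (66) + (41) + (-513) + (-471) = -1502
Area = |Σ|/2 = 751.
Hole:
Apply the surveyor's formula: 2A = Σ (x_i·y_{i+1} − x_{i+1}·y_i), indices taken mod 3.
V_1→V_2: (8)(-3) − (9)(-5) = 21
V_2→V_3: (9)(0) − (8)(-3) = 24
V_3→V_1: (8)(-5) − (8)(0) = -40
Σ = 5
Area = |Σ|/2 = 2.5.
Net area = 751 − 2.5 = 748.5.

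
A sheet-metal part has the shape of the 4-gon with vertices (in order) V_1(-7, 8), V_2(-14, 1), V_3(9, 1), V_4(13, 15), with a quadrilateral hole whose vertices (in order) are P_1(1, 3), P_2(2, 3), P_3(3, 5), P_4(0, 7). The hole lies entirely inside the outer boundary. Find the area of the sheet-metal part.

Outer boundary:
Apply Gauss's area formula: 2A = Σ (x_i·y_{i+1} − x_{i+1}·y_i), indices taken mod 4.
Σ = (105) + (-23) + (122) + (209) = 413
Area = |Σ|/2 = 206.5.
Hole:
Apply the surveyor's formula: 2A = Σ (x_i·y_{i+1} − x_{i+1}·y_i), indices taken mod 4.
P_1→P_2: (1)(3) − (2)(3) = -3
P_2→P_3: (2)(5) − (3)(3) = 1
P_3→P_4: (3)(7) − (0)(5) = 21
P_4→P_1: (0)(3) − (1)(7) = -7
Σ = 12
Area = |Σ|/2 = 6.
Net area = 206.5 − 6 = 200.5.

200.5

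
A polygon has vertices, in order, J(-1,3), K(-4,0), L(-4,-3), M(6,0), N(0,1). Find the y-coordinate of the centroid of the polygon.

Apply the shoelace (surveyor's) formula. First the cross-terms c_i = x_i·y_{i+1} − x_{i+1}·y_i:
  12, 12, 18, 6, 1  ⇒  2A = 49, A = 24.5.
Then Σ (y_i + y_{i+1})·c_i = -44, so ȳ = -44 / (6·24.5) = -44/147.

-44/147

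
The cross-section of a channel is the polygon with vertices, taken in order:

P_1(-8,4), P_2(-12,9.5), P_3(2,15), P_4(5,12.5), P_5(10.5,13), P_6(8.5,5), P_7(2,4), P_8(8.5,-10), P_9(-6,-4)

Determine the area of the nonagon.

290.625

Apply the surveyor's formula: 2A = Σ (x_i·y_{i+1} − x_{i+1}·y_i), indices taken mod 9.
Σ = (-28) + (-199) + (-50) + (-66.25) + (-58) + (24) + (-54) + (-94) + (-56) = -581.25
Area = |Σ|/2 = 290.625.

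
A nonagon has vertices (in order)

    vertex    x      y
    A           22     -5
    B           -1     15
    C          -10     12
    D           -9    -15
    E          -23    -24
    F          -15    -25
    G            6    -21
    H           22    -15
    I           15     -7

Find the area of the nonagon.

897

Σ = (325) + (138) + (258) + (-129) + (215) + (465) + (372) + (71) + (79) = 1794
Area = |Σ|/2 = 897.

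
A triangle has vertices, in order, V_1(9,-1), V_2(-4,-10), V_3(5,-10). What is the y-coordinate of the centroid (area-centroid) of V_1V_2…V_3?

-7

Apply Gauss's area formula. First the cross-terms c_i = x_i·y_{i+1} − x_{i+1}·y_i:
  -94, 90, 85  ⇒  2A = 81, A = 40.5.
Then Σ (y_i + y_{i+1})·c_i = -1701, so ȳ = -1701 / (6·40.5) = -7.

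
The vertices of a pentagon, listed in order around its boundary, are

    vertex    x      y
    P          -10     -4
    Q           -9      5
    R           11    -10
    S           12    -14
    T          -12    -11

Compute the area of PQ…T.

223.5

Cross-terms: -86, 35, -34, -300, -62  ⇒  Σ = -447
Area = |Σ|/2 = 223.5.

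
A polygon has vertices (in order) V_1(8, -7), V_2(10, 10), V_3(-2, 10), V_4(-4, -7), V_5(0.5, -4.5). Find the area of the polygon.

189

Σ = (150) + (120) + (54) + (21.5) + (32.5) = 378
Area = |Σ|/2 = 189.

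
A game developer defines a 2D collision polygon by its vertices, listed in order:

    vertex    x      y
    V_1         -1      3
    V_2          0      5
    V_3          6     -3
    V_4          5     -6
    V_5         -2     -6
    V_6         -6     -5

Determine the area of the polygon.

73.5

Apply the shoelace formula: 2A = Σ (x_i·y_{i+1} − x_{i+1}·y_i), indices taken mod 6.
Σ = (-5) + (-30) + (-21) + (-42) + (-26) + (-23) = -147
Area = |Σ|/2 = 73.5.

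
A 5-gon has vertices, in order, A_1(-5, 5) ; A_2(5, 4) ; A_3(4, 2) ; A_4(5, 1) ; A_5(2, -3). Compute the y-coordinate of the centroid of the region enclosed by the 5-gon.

145/79

Apply the shoelace formula. First the cross-terms c_i = x_i·y_{i+1} − x_{i+1}·y_i:
  -45, -6, -6, -17, -5  ⇒  2A = -79, A = -39.5.
Then Σ (y_i + y_{i+1})·c_i = -435, so ȳ = -435 / (6·(-39.5)) = 145/79.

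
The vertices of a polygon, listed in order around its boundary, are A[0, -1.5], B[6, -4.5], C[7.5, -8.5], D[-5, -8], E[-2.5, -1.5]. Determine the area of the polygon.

59.75

Apply Gauss's area formula: 2A = Σ (x_i·y_{i+1} − x_{i+1}·y_i), indices taken mod 5.
Σ = (9) + (-17.25) + (-102.5) + (-12.5) + (3.75) = -119.5
Area = |Σ|/2 = 59.75.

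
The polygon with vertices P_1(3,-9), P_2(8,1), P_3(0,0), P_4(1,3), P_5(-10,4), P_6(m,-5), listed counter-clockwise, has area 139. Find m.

Write out the shoelace sum; only the two edges meeting at P_6 involve m:
2·Area = [((-10)·(-5) − m·4) + (m·(-9) − 3·(-5))] + 109
       = -13·m + 174 = 278
⇒ m = -8.

-8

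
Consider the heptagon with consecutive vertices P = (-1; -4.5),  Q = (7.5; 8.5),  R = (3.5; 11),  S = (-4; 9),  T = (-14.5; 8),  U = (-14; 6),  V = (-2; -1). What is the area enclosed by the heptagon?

Apply the surveyor's formula: 2A = Σ (x_i·y_{i+1} − x_{i+1}·y_i), indices taken mod 7.
Σ = (25.25) + (52.75) + (75.5) + (98.5) + (25) + (26) + (8) = 311
Area = |Σ|/2 = 155.5.

155.5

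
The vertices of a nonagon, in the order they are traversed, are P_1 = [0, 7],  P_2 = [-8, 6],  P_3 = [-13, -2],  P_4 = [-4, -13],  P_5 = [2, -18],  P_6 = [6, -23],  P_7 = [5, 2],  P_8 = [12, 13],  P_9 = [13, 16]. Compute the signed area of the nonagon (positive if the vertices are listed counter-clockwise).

P_1→P_2: (0)(6) − (-8)(7) = 56
P_2→P_3: (-8)(-2) − (-13)(6) = 94
P_3→P_4: (-13)(-13) − (-4)(-2) = 161
P_4→P_5: (-4)(-18) − (2)(-13) = 98
P_5→P_6: (2)(-23) − (6)(-18) = 62
P_6→P_7: (6)(2) − (5)(-23) = 127
P_7→P_8: (5)(13) − (12)(2) = 41
P_8→P_9: (12)(16) − (13)(13) = 23
P_9→P_1: (13)(7) − (0)(16) = 91
Σ = 753
Signed area = Σ/2 = 376.5 (positive ⇒ counter-clockwise traversal).

376.5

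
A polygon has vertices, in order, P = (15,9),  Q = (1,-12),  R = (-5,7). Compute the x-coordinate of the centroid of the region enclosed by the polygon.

11/3

Apply the surveyor's formula. First the cross-terms c_i = x_i·y_{i+1} − x_{i+1}·y_i:
  -189, -53, -150  ⇒  2A = -392, A = -196.
Then Σ (x_i + x_{i+1})·c_i = -4312, so x̄ = -4312 / (6·(-196)) = 11/3.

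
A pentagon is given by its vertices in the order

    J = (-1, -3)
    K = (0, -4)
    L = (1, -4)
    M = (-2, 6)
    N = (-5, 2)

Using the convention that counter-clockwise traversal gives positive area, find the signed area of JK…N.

24.5

Σ = (4) + (4) + (-2) + (26) + (17) = 49
Signed area = Σ/2 = 24.5 (positive ⇒ counter-clockwise traversal).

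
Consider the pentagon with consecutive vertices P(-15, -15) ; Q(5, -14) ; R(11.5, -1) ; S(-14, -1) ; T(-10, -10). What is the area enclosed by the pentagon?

272.75

Apply the shoelace (surveyor's) formula: 2A = Σ (x_i·y_{i+1} − x_{i+1}·y_i), indices taken mod 5.
P→Q: (-15)(-14) − (5)(-15) = 285
Q→R: (5)(-1) − (11.5)(-14) = 156
R→S: (11.5)(-1) − (-14)(-1) = -25.5
S→T: (-14)(-10) − (-10)(-1) = 130
T→P: (-10)(-15) − (-15)(-10) = 0
Σ = 545.5
Area = |Σ|/2 = 272.75.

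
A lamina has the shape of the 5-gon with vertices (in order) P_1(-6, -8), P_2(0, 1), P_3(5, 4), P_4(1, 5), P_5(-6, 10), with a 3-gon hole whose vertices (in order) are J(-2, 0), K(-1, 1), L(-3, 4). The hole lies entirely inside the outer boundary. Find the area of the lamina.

Outer boundary:
Apply the shoelace formula: 2A = Σ (x_i·y_{i+1} − x_{i+1}·y_i), indices taken mod 5.
Cross-terms: -6, -5, 21, 40, 108  ⇒  Σ = 158
Area = |Σ|/2 = 79.
Hole:
Apply the shoelace formula: 2A = Σ (x_i·y_{i+1} − x_{i+1}·y_i), indices taken mod 3.
Σ = (-2) + (-1) + (8) = 5
Area = |Σ|/2 = 2.5.
Net area = 79 − 2.5 = 76.5.

76.5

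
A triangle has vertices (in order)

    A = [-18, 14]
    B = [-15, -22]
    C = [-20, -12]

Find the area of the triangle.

75

Apply the surveyor's formula: 2A = Σ (x_i·y_{i+1} − x_{i+1}·y_i), indices taken mod 3.
Σ = (606) + (-260) + (-496) = -150
Area = |Σ|/2 = 75.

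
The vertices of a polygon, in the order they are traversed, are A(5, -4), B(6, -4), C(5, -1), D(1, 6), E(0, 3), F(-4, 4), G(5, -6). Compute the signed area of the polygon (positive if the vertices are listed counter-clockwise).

39

Apply the shoelace (surveyor's) formula: 2A = Σ (x_i·y_{i+1} − x_{i+1}·y_i), indices taken mod 7.
Cross-terms: 4, 14, 31, 3, 12, 4, 10  ⇒  Σ = 78
Signed area = Σ/2 = 39 (positive ⇒ counter-clockwise traversal).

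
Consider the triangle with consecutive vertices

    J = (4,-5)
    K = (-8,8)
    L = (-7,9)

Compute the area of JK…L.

Apply the surveyor's formula: 2A = Σ (x_i·y_{i+1} − x_{i+1}·y_i), indices taken mod 3.
Σ = (-8) + (-16) + (-1) = -25
Area = |Σ|/2 = 12.5.

12.5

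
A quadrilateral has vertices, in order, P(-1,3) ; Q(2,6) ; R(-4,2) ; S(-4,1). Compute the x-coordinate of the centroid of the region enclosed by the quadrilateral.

Apply the shoelace formula. First the cross-terms c_i = x_i·y_{i+1} − x_{i+1}·y_i:
  -12, 28, 4, -11  ⇒  2A = 9, A = 4.5.
Then Σ (x_i + x_{i+1})·c_i = -45, so x̄ = -45 / (6·4.5) = -5/3.

-5/3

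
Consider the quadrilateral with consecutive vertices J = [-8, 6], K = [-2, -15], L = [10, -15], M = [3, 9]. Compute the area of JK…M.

268.5

J→K: (-8)(-15) − (-2)(6) = 132
K→L: (-2)(-15) − (10)(-15) = 180
L→M: (10)(9) − (3)(-15) = 135
M→J: (3)(6) − (-8)(9) = 90
Σ = 537
Area = |Σ|/2 = 268.5.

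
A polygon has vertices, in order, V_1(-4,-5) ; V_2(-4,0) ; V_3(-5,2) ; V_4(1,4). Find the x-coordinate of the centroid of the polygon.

-287/117

Apply the shoelace (surveyor's) formula. First the cross-terms c_i = x_i·y_{i+1} − x_{i+1}·y_i:
  -20, -8, -22, 11  ⇒  2A = -39, A = -19.5.
Then Σ (x_i + x_{i+1})·c_i = 287, so x̄ = 287 / (6·(-19.5)) = -287/117.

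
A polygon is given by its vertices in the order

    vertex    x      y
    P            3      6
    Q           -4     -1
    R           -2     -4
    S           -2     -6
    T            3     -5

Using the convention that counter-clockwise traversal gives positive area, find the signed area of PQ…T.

50

Apply the shoelace formula: 2A = Σ (x_i·y_{i+1} − x_{i+1}·y_i), indices taken mod 5.
P→Q: (3)(-1) − (-4)(6) = 21
Q→R: (-4)(-4) − (-2)(-1) = 14
R→S: (-2)(-6) − (-2)(-4) = 4
S→T: (-2)(-5) − (3)(-6) = 28
T→P: (3)(6) − (3)(-5) = 33
Σ = 100
Signed area = Σ/2 = 50 (positive ⇒ counter-clockwise traversal).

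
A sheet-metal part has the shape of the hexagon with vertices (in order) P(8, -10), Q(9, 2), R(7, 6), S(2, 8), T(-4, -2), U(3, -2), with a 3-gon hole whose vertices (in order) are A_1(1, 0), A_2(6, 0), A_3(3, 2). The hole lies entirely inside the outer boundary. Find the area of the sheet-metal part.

Outer boundary:
Apply the shoelace (surveyor's) formula: 2A = Σ (x_i·y_{i+1} − x_{i+1}·y_i), indices taken mod 6.
Σ = (106) + (40) + (44) + (28) + (14) + (-14) = 218
Area = |Σ|/2 = 109.
Hole:
Cross-terms: 0, 12, -2  ⇒  Σ = 10
Area = |Σ|/2 = 5.
Net area = 109 − 5 = 104.

104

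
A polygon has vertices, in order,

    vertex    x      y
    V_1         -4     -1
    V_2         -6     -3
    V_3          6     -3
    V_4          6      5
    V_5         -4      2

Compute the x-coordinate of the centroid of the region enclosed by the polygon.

242/201

Apply the surveyor's formula. First the cross-terms c_i = x_i·y_{i+1} − x_{i+1}·y_i:
  6, 36, 48, 32, 12  ⇒  2A = 134, A = 67.
Then Σ (x_i + x_{i+1})·c_i = 484, so x̄ = 484 / (6·67) = 242/201.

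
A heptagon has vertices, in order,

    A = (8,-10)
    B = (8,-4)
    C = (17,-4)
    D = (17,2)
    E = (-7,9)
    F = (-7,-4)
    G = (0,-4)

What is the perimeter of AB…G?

76

|AB| = √((0)² + (6)²) = √36 = 6
|BC| = √((9)² + (0)²) = √81 = 9
|CD| = √((0)² + (6)²) = √36 = 6
|DE| = √((-24)² + (7)²) = √625 = 25
|EF| = √((0)² + (-13)²) = √169 = 13
|FG| = √((7)² + (0)²) = √49 = 7
|GA| = √((8)² + (-6)²) = √100 = 10
Perimeter = 6 + 9 + 6 + 25 + 13 + 7 + 10 = 76.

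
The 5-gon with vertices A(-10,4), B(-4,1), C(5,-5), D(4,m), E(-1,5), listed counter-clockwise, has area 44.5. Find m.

The doubled signed area Σ (x_i y_{i+1} − x_{i+1} y_i) is linear in m.
With m=0 it equals 107; the coefficient of m is 6 (from the two edges through D).
So 6·m + 107 = 2·44.5 = 89 ⇒ m = -3.

-3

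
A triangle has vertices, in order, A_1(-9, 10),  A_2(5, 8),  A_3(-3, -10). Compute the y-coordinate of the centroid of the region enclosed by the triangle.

8/3

Apply the shoelace formula. First the cross-terms c_i = x_i·y_{i+1} − x_{i+1}·y_i:
  -122, -26, -120  ⇒  2A = -268, A = -134.
Then Σ (y_i + y_{i+1})·c_i = -2144, so ȳ = -2144 / (6·(-134)) = 8/3.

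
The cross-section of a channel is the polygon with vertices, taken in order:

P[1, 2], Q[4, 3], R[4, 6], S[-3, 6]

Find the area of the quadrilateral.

18.5

Apply the surveyor's formula: 2A = Σ (x_i·y_{i+1} − x_{i+1}·y_i), indices taken mod 4.
Cross-terms: -5, 12, 42, -12  ⇒  Σ = 37
Area = |Σ|/2 = 18.5.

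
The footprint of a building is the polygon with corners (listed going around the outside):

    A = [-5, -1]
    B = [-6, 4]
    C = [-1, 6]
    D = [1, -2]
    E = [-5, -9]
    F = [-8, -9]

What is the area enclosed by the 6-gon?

Apply Gauss's area formula: 2A = Σ (x_i·y_{i+1} − x_{i+1}·y_i), indices taken mod 6.
A→B: (-5)(4) − (-6)(-1) = -26
B→C: (-6)(6) − (-1)(4) = -32
C→D: (-1)(-2) − (1)(6) = -4
D→E: (1)(-9) − (-5)(-2) = -19
E→F: (-5)(-9) − (-8)(-9) = -27
F→A: (-8)(-1) − (-5)(-9) = -37
Σ = -145
Area = |Σ|/2 = 72.5.

72.5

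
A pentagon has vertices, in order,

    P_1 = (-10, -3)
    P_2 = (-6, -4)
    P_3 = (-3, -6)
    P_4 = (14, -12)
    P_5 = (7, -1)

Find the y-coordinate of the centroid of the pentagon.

Apply the shoelace formula. First the cross-terms c_i = x_i·y_{i+1} − x_{i+1}·y_i:
  22, 24, 120, 70, -31  ⇒  2A = 205, A = 102.5.
Then Σ (y_i + y_{i+1})·c_i = -3340, so ȳ = -3340 / (6·102.5) = -668/123.

-668/123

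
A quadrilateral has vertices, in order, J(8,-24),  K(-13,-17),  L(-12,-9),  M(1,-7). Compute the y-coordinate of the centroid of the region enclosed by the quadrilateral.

-605/41

Apply the surveyor's formula. First the cross-terms c_i = x_i·y_{i+1} − x_{i+1}·y_i:
  -448, -87, 93, 32  ⇒  2A = -410, A = -205.
Then Σ (y_i + y_{i+1})·c_i = 18150, so ȳ = 18150 / (6·(-205)) = -605/41.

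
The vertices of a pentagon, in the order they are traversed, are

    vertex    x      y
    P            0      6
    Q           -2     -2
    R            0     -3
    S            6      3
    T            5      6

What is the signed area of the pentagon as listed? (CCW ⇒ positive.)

43.5

Apply Gauss's area formula: 2A = Σ (x_i·y_{i+1} − x_{i+1}·y_i), indices taken mod 5.
P→Q: (0)(-2) − (-2)(6) = 12
Q→R: (-2)(-3) − (0)(-2) = 6
R→S: (0)(3) − (6)(-3) = 18
S→T: (6)(6) − (5)(3) = 21
T→P: (5)(6) − (0)(6) = 30
Σ = 87
Signed area = Σ/2 = 43.5 (positive ⇒ counter-clockwise traversal).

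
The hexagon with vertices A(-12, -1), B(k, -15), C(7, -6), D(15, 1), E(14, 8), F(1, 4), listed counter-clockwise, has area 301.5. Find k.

-4

The doubled signed area Σ (x_i y_{i+1} − x_{i+1} y_i) is linear in k.
With k=0 it equals 583; the coefficient of k is -5 (from the two edges through B).
So -5·k + 583 = 2·301.5 = 603 ⇒ k = -4.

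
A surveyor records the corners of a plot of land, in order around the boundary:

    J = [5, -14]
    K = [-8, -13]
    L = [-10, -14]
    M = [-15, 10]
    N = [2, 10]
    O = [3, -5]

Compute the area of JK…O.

366

J→K: (5)(-13) − (-8)(-14) = -177
K→L: (-8)(-14) − (-10)(-13) = -18
L→M: (-10)(10) − (-15)(-14) = -310
M→N: (-15)(10) − (2)(10) = -170
N→O: (2)(-5) − (3)(10) = -40
O→J: (3)(-14) − (5)(-5) = -17
Σ = -732
Area = |Σ|/2 = 366.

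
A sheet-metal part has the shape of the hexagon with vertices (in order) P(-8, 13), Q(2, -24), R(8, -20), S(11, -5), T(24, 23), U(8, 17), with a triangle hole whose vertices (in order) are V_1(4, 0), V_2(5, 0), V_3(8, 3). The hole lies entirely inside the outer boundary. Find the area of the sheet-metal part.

Outer boundary:
Σ = (166) + (152) + (180) + (373) + (224) + (240) = 1335
Area = |Σ|/2 = 667.5.
Hole:
Cross-terms: 0, 15, -12  ⇒  Σ = 3
Area = |Σ|/2 = 1.5.
Net area = 667.5 − 1.5 = 666.

666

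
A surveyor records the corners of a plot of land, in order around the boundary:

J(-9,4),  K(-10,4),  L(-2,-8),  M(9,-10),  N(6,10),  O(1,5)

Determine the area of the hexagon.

201.5

Apply the shoelace (surveyor's) formula: 2A = Σ (x_i·y_{i+1} − x_{i+1}·y_i), indices taken mod 6.
J→K: (-9)(4) − (-10)(4) = 4
K→L: (-10)(-8) − (-2)(4) = 88
L→M: (-2)(-10) − (9)(-8) = 92
M→N: (9)(10) − (6)(-10) = 150
N→O: (6)(5) − (1)(10) = 20
O→J: (1)(4) − (-9)(5) = 49
Σ = 403
Area = |Σ|/2 = 201.5.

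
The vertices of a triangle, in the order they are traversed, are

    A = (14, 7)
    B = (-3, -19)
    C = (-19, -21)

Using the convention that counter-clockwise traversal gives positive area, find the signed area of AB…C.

Cross-terms: -245, -298, 161  ⇒  Σ = -382
Signed area = Σ/2 = -191 (negative ⇒ clockwise traversal).

-191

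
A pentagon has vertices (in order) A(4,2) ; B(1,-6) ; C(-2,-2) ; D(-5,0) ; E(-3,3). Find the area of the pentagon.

41.5

Apply the surveyor's formula: 2A = Σ (x_i·y_{i+1} − x_{i+1}·y_i), indices taken mod 5.
Σ = (-26) + (-14) + (-10) + (-15) + (-18) = -83
Area = |Σ|/2 = 41.5.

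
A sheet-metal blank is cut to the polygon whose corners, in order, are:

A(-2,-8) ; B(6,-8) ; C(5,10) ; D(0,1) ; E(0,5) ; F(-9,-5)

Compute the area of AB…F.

Apply the shoelace formula: 2A = Σ (x_i·y_{i+1} − x_{i+1}·y_i), indices taken mod 6.
Cross-terms: 64, 100, 5, 0, 45, 62  ⇒  Σ = 276
Area = |Σ|/2 = 138.

138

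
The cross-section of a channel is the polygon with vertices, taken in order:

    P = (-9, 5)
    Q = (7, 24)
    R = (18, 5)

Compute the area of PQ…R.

256.5

Apply the surveyor's formula: 2A = Σ (x_i·y_{i+1} − x_{i+1}·y_i), indices taken mod 3.
Cross-terms: -251, -397, 135  ⇒  Σ = -513
Area = |Σ|/2 = 256.5.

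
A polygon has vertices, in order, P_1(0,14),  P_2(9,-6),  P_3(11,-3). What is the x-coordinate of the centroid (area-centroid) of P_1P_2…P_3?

Apply Gauss's area formula. First the cross-terms c_i = x_i·y_{i+1} − x_{i+1}·y_i:
  -126, 39, 154  ⇒  2A = 67, A = 33.5.
Then Σ (x_i + x_{i+1})·c_i = 1340, so x̄ = 1340 / (6·33.5) = 20/3.

20/3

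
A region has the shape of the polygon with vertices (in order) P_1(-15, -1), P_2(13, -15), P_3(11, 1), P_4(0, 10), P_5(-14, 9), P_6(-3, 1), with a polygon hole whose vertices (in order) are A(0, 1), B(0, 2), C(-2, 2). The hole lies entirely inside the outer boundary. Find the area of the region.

347.5

Outer boundary:
Apply the surveyor's formula: 2A = Σ (x_i·y_{i+1} − x_{i+1}·y_i), indices taken mod 6.
Cross-terms: 238, 178, 110, 140, 13, 18  ⇒  Σ = 697
Area = |Σ|/2 = 348.5.
Hole:
Σ = (0) + (4) + (-2) = 2
Area = |Σ|/2 = 1.
Net area = 348.5 − 1 = 347.5.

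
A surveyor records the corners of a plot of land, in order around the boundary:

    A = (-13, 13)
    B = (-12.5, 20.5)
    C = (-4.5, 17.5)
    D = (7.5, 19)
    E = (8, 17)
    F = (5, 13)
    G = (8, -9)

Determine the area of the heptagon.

307.375

Apply Gauss's area formula: 2A = Σ (x_i·y_{i+1} − x_{i+1}·y_i), indices taken mod 7.
Σ = (-104) + (-126.5) + (-216.75) + (-24.5) + (19) + (-149) + (-13) = -614.75
Area = |Σ|/2 = 307.375.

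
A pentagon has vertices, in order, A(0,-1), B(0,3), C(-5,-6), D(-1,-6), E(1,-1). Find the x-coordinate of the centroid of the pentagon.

Apply the surveyor's formula. First the cross-terms c_i = x_i·y_{i+1} − x_{i+1}·y_i:
  0, 15, 24, 7, -1  ⇒  2A = 45, A = 22.5.
Then Σ (x_i + x_{i+1})·c_i = -220, so x̄ = -220 / (6·22.5) = -44/27.

-44/27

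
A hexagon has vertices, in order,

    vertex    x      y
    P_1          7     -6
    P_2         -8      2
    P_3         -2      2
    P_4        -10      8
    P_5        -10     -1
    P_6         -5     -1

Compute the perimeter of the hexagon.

|P_1P_2| = √((-15)² + (8)²) = √289 = 17
|P_2P_3| = √((6)² + (0)²) = √36 = 6
|P_3P_4| = √((-8)² + (6)²) = √100 = 10
|P_4P_5| = √((0)² + (-9)²) = √81 = 9
|P_5P_6| = √((5)² + (0)²) = √25 = 5
|P_6P_1| = √((12)² + (-5)²) = √169 = 13
Perimeter = 17 + 6 + 10 + 9 + 5 + 13 = 60.

60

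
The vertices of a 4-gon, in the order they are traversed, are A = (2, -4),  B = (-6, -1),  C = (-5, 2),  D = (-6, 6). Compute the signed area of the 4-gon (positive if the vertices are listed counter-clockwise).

A→B: (2)(-1) − (-6)(-4) = -26
B→C: (-6)(2) − (-5)(-1) = -17
C→D: (-5)(6) − (-6)(2) = -18
D→A: (-6)(-4) − (2)(6) = 12
Σ = -49
Signed area = Σ/2 = -24.5 (negative ⇒ clockwise traversal).

-24.5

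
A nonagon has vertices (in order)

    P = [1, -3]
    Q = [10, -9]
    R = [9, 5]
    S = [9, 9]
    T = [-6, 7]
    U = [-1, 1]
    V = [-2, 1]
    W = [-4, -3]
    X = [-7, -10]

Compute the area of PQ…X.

183.5

Apply Gauss's area formula: 2A = Σ (x_i·y_{i+1} − x_{i+1}·y_i), indices taken mod 9.
Σ = (21) + (131) + (36) + (117) + (1) + (1) + (10) + (19) + (31) = 367
Area = |Σ|/2 = 183.5.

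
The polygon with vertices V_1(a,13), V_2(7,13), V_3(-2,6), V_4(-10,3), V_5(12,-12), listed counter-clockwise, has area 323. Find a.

The doubled signed area Σ (x_i y_{i+1} − x_{i+1} y_i) is linear in a.
With a=0 it equals 271; the coefficient of a is 25 (from the two edges through V_1).
So 25·a + 271 = 2·323 = 646 ⇒ a = 15.

15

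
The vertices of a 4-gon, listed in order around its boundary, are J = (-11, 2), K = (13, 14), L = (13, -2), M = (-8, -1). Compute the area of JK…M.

Apply the shoelace formula: 2A = Σ (x_i·y_{i+1} − x_{i+1}·y_i), indices taken mod 4.
J→K: (-11)(14) − (13)(2) = -180
K→L: (13)(-2) − (13)(14) = -208
L→M: (13)(-1) − (-8)(-2) = -29
M→J: (-8)(2) − (-11)(-1) = -27
Σ = -444
Area = |Σ|/2 = 222.

222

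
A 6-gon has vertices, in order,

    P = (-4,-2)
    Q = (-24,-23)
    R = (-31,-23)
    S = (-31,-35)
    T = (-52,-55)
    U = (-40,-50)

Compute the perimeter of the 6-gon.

150

|PQ| = √((-20)² + (-21)²) = √841 = 29
|QR| = √((-7)² + (0)²) = √49 = 7
|RS| = √((0)² + (-12)²) = √144 = 12
|ST| = √((-21)² + (-20)²) = √841 = 29
|TU| = √((12)² + (5)²) = √169 = 13
|UP| = √((36)² + (48)²) = √3600 = 60
Perimeter = 29 + 7 + 12 + 29 + 13 + 60 = 150.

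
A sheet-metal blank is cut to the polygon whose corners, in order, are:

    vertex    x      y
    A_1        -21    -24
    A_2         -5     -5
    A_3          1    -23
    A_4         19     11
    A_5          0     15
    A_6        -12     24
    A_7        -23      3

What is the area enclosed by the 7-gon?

Σ = (-15) + (120) + (448) + (285) + (180) + (516) + (615) = 2149
Area = |Σ|/2 = 1074.5.

1074.5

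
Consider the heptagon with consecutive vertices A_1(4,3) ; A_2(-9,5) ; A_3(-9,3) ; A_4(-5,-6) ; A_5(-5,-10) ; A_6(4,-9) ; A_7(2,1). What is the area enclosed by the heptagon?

Apply Gauss's area formula: 2A = Σ (x_i·y_{i+1} − x_{i+1}·y_i), indices taken mod 7.
Cross-terms: 47, 18, 69, 20, 85, 22, 2  ⇒  Σ = 263
Area = |Σ|/2 = 131.5.

131.5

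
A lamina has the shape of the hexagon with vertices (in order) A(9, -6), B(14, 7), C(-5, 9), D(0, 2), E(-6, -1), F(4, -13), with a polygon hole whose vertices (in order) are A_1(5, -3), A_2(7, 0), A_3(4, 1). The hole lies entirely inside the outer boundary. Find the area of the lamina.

Outer boundary:
Apply the shoelace formula: 2A = Σ (x_i·y_{i+1} − x_{i+1}·y_i), indices taken mod 6.
Σ = (147) + (161) + (-10) + (12) + (82) + (93) = 485
Area = |Σ|/2 = 242.5.
Hole:
Apply the shoelace formula: 2A = Σ (x_i·y_{i+1} − x_{i+1}·y_i), indices taken mod 3.
Cross-terms: 21, 7, -17  ⇒  Σ = 11
Area = |Σ|/2 = 5.5.
Net area = 242.5 − 5.5 = 237.

237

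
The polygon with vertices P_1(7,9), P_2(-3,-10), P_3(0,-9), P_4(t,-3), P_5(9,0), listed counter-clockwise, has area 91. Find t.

The doubled signed area Σ (x_i y_{i+1} − x_{i+1} y_i) is linear in t.
With t=0 it equals 92; the coefficient of t is 9 (from the two edges through P_4).
So 9·t + 92 = 2·91 = 182 ⇒ t = 10.

10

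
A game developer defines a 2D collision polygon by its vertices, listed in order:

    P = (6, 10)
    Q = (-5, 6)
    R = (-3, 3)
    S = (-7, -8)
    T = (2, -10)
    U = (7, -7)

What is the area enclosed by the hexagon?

194

Σ = (86) + (3) + (45) + (86) + (56) + (112) = 388
Area = |Σ|/2 = 194.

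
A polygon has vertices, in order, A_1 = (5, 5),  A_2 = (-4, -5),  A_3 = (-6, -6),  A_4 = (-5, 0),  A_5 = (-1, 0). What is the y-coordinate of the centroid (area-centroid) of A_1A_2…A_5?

-221/138

Apply the shoelace (surveyor's) formula. First the cross-terms c_i = x_i·y_{i+1} − x_{i+1}·y_i:
  -5, -6, -30, 0, -5  ⇒  2A = -46, A = -23.
Then Σ (y_i + y_{i+1})·c_i = 221, so ȳ = 221 / (6·(-23)) = -221/138.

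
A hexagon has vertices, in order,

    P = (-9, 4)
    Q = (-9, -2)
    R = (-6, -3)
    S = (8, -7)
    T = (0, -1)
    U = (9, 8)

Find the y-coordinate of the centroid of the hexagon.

Apply the shoelace formula. First the cross-terms c_i = x_i·y_{i+1} − x_{i+1}·y_i:
  54, 15, 66, -8, 9, 108  ⇒  2A = 244, A = 122.
Then Σ (y_i + y_{i+1})·c_i = 796, so ȳ = 796 / (6·122) = 199/183.

199/183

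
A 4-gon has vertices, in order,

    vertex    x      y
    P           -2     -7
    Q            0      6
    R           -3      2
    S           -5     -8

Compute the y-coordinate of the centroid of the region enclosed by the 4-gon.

-111/59

Apply Gauss's area formula. First the cross-terms c_i = x_i·y_{i+1} − x_{i+1}·y_i:
  -12, 18, 34, 19  ⇒  2A = 59, A = 29.5.
Then Σ (y_i + y_{i+1})·c_i = -333, so ȳ = -333 / (6·29.5) = -111/59.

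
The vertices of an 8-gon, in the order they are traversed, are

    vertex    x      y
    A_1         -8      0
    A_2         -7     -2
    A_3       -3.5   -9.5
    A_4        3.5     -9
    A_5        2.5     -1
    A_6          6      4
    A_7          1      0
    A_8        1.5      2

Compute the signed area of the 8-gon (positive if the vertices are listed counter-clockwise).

Apply the surveyor's formula: 2A = Σ (x_i·y_{i+1} − x_{i+1}·y_i), indices taken mod 8.
A_1→A_2: (-8)(-2) − (-7)(0) = 16
A_2→A_3: (-7)(-9.5) − (-3.5)(-2) = 59.5
A_3→A_4: (-3.5)(-9) − (3.5)(-9.5) = 64.75
A_4→A_5: (3.5)(-1) − (2.5)(-9) = 19
A_5→A_6: (2.5)(4) − (6)(-1) = 16
A_6→A_7: (6)(0) − (1)(4) = -4
A_7→A_8: (1)(2) − (1.5)(0) = 2
A_8→A_1: (1.5)(0) − (-8)(2) = 16
Σ = 189.25
Signed area = Σ/2 = 94.625 (positive ⇒ counter-clockwise traversal).

94.625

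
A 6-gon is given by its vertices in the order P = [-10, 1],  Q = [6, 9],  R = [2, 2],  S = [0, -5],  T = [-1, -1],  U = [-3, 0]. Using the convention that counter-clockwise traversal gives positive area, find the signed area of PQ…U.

Σ = (-96) + (-6) + (-10) + (-5) + (-3) + (-3) = -123
Signed area = Σ/2 = -61.5 (negative ⇒ clockwise traversal).

-61.5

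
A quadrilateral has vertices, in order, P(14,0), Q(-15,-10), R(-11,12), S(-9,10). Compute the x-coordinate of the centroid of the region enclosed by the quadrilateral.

-45/11

Apply the surveyor's formula. First the cross-terms c_i = x_i·y_{i+1} − x_{i+1}·y_i:
  -140, -290, -2, -140  ⇒  2A = -572, A = -286.
Then Σ (x_i + x_{i+1})·c_i = 7020, so x̄ = 7020 / (6·(-286)) = -45/11.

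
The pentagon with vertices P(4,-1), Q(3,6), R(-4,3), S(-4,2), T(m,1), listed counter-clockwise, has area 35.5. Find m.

-5

The doubled signed area Σ (x_i y_{i+1} − x_{i+1} y_i) is linear in m.
With m=0 it equals 56; the coefficient of m is -3 (from the two edges through T).
So -3·m + 56 = 2·35.5 = 71 ⇒ m = -5.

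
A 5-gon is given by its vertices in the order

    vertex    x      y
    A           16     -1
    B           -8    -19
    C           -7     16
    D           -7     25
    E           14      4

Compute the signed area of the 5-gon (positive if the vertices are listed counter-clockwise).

-546

Apply the surveyor's formula: 2A = Σ (x_i·y_{i+1} − x_{i+1}·y_i), indices taken mod 5.
Σ = (-312) + (-261) + (-63) + (-378) + (-78) = -1092
Signed area = Σ/2 = -546 (negative ⇒ clockwise traversal).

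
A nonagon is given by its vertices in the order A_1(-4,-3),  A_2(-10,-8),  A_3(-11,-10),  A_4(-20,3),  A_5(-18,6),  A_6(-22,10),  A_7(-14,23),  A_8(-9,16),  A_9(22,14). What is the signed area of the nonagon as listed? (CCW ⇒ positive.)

-602

Apply the shoelace formula: 2A = Σ (x_i·y_{i+1} − x_{i+1}·y_i), indices taken mod 9.
Σ = (2) + (12) + (-233) + (-66) + (-48) + (-366) + (-17) + (-478) + (-10) = -1204
Signed area = Σ/2 = -602 (negative ⇒ clockwise traversal).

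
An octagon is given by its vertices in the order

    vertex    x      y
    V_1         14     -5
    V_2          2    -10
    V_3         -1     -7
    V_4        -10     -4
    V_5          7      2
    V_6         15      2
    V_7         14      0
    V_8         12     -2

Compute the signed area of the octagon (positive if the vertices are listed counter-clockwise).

V_1→V_2: (14)(-10) − (2)(-5) = -130
V_2→V_3: (2)(-7) − (-1)(-10) = -24
V_3→V_4: (-1)(-4) − (-10)(-7) = -66
V_4→V_5: (-10)(2) − (7)(-4) = 8
V_5→V_6: (7)(2) − (15)(2) = -16
V_6→V_7: (15)(0) − (14)(2) = -28
V_7→V_8: (14)(-2) − (12)(0) = -28
V_8→V_1: (12)(-5) − (14)(-2) = -32
Σ = -316
Signed area = Σ/2 = -158 (negative ⇒ clockwise traversal).

-158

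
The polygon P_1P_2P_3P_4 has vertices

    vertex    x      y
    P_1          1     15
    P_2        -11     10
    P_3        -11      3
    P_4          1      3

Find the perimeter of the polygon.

44

|P_1P_2| = √((-12)² + (-5)²) = √169 = 13
|P_2P_3| = √((0)² + (-7)²) = √49 = 7
|P_3P_4| = √((12)² + (0)²) = √144 = 12
|P_4P_1| = √((0)² + (12)²) = √144 = 12
Perimeter = 13 + 7 + 12 + 12 = 44.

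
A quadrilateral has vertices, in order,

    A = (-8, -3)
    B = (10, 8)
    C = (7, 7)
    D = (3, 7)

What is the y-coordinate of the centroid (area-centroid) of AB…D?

Apply the shoelace formula. First the cross-terms c_i = x_i·y_{i+1} − x_{i+1}·y_i:
  -34, 14, 28, 47  ⇒  2A = 55, A = 27.5.
Then Σ (y_i + y_{i+1})·c_i = 620, so ȳ = 620 / (6·27.5) = 124/33.

124/33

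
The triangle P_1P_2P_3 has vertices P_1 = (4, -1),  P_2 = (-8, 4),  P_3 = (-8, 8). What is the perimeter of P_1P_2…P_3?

32

|P_1P_2| = √((-12)² + (5)²) = √169 = 13
|P_2P_3| = √((0)² + (4)²) = √16 = 4
|P_3P_1| = √((12)² + (-9)²) = √225 = 15
Perimeter = 13 + 4 + 15 = 32.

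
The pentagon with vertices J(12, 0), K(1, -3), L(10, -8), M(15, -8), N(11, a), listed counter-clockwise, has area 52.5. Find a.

-3

The doubled signed area Σ (x_i y_{i+1} − x_{i+1} y_i) is linear in a.
With a=0 it equals 114; the coefficient of a is 3 (from the two edges through N).
So 3·a + 114 = 2·52.5 = 105 ⇒ a = -3.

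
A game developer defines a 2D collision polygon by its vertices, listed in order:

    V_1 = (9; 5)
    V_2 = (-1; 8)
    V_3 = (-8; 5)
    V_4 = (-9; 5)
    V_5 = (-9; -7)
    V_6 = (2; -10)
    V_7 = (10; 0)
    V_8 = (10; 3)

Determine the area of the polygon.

253

Apply the shoelace (surveyor's) formula: 2A = Σ (x_i·y_{i+1} − x_{i+1}·y_i), indices taken mod 8.
V_1→V_2: (9)(8) − (-1)(5) = 77
V_2→V_3: (-1)(5) − (-8)(8) = 59
V_3→V_4: (-8)(5) − (-9)(5) = 5
V_4→V_5: (-9)(-7) − (-9)(5) = 108
V_5→V_6: (-9)(-10) − (2)(-7) = 104
V_6→V_7: (2)(0) − (10)(-10) = 100
V_7→V_8: (10)(3) − (10)(0) = 30
V_8→V_1: (10)(5) − (9)(3) = 23
Σ = 506
Area = |Σ|/2 = 253.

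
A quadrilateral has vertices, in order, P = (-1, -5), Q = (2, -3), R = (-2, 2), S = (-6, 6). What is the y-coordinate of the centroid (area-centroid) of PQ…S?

-22/47

Apply the surveyor's formula. First the cross-terms c_i = x_i·y_{i+1} − x_{i+1}·y_i:
  13, -2, 0, 36  ⇒  2A = 47, A = 23.5.
Then Σ (y_i + y_{i+1})·c_i = -66, so ȳ = -66 / (6·23.5) = -22/47.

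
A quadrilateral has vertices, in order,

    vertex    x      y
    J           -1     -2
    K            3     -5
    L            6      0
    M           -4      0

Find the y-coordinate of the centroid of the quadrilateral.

-81/49

Apply the shoelace (surveyor's) formula. First the cross-terms c_i = x_i·y_{i+1} − x_{i+1}·y_i:
  11, 30, 0, 8  ⇒  2A = 49, A = 24.5.
Then Σ (y_i + y_{i+1})·c_i = -243, so ȳ = -243 / (6·24.5) = -81/49.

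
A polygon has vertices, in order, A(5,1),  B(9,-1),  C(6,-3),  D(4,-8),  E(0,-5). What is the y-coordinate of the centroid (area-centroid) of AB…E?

-320/99

Apply the surveyor's formula. First the cross-terms c_i = x_i·y_{i+1} − x_{i+1}·y_i:
  -14, -21, -36, -20, 25  ⇒  2A = -66, A = -33.
Then Σ (y_i + y_{i+1})·c_i = 640, so ȳ = 640 / (6·(-33)) = -320/99.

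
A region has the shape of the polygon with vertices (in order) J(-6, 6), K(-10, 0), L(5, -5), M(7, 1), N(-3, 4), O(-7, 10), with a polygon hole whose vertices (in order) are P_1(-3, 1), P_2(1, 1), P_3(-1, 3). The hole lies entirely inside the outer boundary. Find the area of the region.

94.5

Outer boundary:
Apply the surveyor's formula: 2A = Σ (x_i·y_{i+1} − x_{i+1}·y_i), indices taken mod 6.
J→K: (-6)(0) − (-10)(6) = 60
K→L: (-10)(-5) − (5)(0) = 50
L→M: (5)(1) − (7)(-5) = 40
M→N: (7)(4) − (-3)(1) = 31
N→O: (-3)(10) − (-7)(4) = -2
O→J: (-7)(6) − (-6)(10) = 18
Σ = 197
Area = |Σ|/2 = 98.5.
Hole:
Apply the surveyor's formula: 2A = Σ (x_i·y_{i+1} − x_{i+1}·y_i), indices taken mod 3.
Cross-terms: -4, 4, 8  ⇒  Σ = 8
Area = |Σ|/2 = 4.
Net area = 98.5 − 4 = 94.5.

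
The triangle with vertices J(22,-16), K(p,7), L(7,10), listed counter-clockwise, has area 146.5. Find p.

20

The doubled signed area Σ (x_i y_{i+1} − x_{i+1} y_i) is linear in p.
With p=0 it equals -227; the coefficient of p is 26 (from the two edges through K).
So 26·p + -227 = 2·146.5 = 293 ⇒ p = 20.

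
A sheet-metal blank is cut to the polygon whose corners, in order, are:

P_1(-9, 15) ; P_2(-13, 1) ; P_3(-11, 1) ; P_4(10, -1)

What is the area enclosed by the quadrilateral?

Cross-terms: 186, -2, 1, 141  ⇒  Σ = 326
Area = |Σ|/2 = 163.

163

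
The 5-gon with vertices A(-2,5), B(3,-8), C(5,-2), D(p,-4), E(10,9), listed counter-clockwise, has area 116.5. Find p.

10

The doubled signed area Σ (x_i y_{i+1} − x_{i+1} y_i) is linear in p.
With p=0 it equals 123; the coefficient of p is 11 (from the two edges through D).
So 11·p + 123 = 2·116.5 = 233 ⇒ p = 10.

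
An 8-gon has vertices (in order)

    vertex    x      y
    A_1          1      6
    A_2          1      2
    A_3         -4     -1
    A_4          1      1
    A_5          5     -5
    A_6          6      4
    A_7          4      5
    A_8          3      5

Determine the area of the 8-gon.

36

Apply the surveyor's formula: 2A = Σ (x_i·y_{i+1} − x_{i+1}·y_i), indices taken mod 8.
Σ = (-4) + (7) + (-3) + (-10) + (50) + (14) + (5) + (13) = 72
Area = |Σ|/2 = 36.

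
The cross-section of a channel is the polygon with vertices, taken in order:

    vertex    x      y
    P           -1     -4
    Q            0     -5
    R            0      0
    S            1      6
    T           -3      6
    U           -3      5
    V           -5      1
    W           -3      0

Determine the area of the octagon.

Apply the surveyor's formula: 2A = Σ (x_i·y_{i+1} − x_{i+1}·y_i), indices taken mod 8.
Σ = (5) + (0) + (0) + (24) + (3) + (22) + (3) + (12) = 69
Area = |Σ|/2 = 34.5.

34.5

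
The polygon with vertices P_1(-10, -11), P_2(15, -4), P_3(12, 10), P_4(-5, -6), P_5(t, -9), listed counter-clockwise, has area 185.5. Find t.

-7

Write out the shoelace sum; only the two edges meeting at P_5 involve t:
2·Area = [((-5)·(-9) − t·(-6)) + (t·(-11) − (-10)·(-9))] + 381
       = -5·t + 336 = 371
⇒ t = -7.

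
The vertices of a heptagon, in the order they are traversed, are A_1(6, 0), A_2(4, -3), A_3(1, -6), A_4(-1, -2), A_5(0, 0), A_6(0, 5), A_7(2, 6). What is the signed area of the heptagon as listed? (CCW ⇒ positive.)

-46.5

Cross-terms: -18, -21, -8, 0, 0, -10, -36  ⇒  Σ = -93
Signed area = Σ/2 = -46.5 (negative ⇒ clockwise traversal).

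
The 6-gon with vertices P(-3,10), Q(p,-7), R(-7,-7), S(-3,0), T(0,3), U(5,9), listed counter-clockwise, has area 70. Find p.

-8

The doubled signed area Σ (x_i y_{i+1} − x_{i+1} y_i) is linear in p.
With p=0 it equals 4; the coefficient of p is -17 (from the two edges through Q).
So -17·p + 4 = 2·70 = 140 ⇒ p = -8.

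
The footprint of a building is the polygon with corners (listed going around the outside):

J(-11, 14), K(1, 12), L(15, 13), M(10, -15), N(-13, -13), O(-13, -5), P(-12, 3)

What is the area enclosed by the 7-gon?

Apply the surveyor's formula: 2A = Σ (x_i·y_{i+1} − x_{i+1}·y_i), indices taken mod 7.
Σ = (-146) + (-167) + (-355) + (-325) + (-104) + (-99) + (-135) = -1331
Area = |Σ|/2 = 665.5.

665.5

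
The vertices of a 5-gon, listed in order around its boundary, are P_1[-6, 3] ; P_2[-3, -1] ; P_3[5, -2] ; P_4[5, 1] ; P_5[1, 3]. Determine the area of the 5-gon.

38

Apply the shoelace (surveyor's) formula: 2A = Σ (x_i·y_{i+1} − x_{i+1}·y_i), indices taken mod 5.
P_1→P_2: (-6)(-1) − (-3)(3) = 15
P_2→P_3: (-3)(-2) − (5)(-1) = 11
P_3→P_4: (5)(1) − (5)(-2) = 15
P_4→P_5: (5)(3) − (1)(1) = 14
P_5→P_1: (1)(3) − (-6)(3) = 21
Σ = 76
Area = |Σ|/2 = 38.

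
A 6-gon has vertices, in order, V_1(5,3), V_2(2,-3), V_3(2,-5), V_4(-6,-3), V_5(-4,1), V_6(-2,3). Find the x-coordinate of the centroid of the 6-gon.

Apply Gauss's area formula. First the cross-terms c_i = x_i·y_{i+1} − x_{i+1}·y_i:
  -21, -4, -36, -18, -10, -21  ⇒  2A = -110, A = -55.
Then Σ (x_i + x_{i+1})·c_i = 158, so x̄ = 158 / (6·(-55)) = -79/165.

-79/165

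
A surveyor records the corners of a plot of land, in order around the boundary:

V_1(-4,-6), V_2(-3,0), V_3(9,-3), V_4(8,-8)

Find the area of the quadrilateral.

V_1→V_2: (-4)(0) − (-3)(-6) = -18
V_2→V_3: (-3)(-3) − (9)(0) = 9
V_3→V_4: (9)(-8) − (8)(-3) = -48
V_4→V_1: (8)(-6) − (-4)(-8) = -80
Σ = -137
Area = |Σ|/2 = 68.5.

68.5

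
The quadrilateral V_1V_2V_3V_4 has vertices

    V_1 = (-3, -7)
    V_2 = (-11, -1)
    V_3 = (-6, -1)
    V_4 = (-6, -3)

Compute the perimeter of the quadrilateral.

22

|V_1V_2| = √((-8)² + (6)²) = √100 = 10
|V_2V_3| = √((5)² + (0)²) = √25 = 5
|V_3V_4| = √((0)² + (-2)²) = √4 = 2
|V_4V_1| = √((3)² + (-4)²) = √25 = 5
Perimeter = 10 + 5 + 2 + 5 = 22.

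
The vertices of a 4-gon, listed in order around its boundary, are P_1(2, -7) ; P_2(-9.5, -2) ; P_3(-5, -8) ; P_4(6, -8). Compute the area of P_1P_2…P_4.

P_1→P_2: (2)(-2) − (-9.5)(-7) = -70.5
P_2→P_3: (-9.5)(-8) − (-5)(-2) = 66
P_3→P_4: (-5)(-8) − (6)(-8) = 88
P_4→P_1: (6)(-7) − (2)(-8) = -26
Σ = 57.5
Area = |Σ|/2 = 28.75.

28.75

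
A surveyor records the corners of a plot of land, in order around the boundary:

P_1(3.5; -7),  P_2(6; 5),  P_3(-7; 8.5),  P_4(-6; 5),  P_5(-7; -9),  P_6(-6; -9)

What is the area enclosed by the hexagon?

Apply the shoelace (surveyor's) formula: 2A = Σ (x_i·y_{i+1} − x_{i+1}·y_i), indices taken mod 6.
Σ = (59.5) + (86) + (16) + (89) + (9) + (73.5) = 333
Area = |Σ|/2 = 166.5.

166.5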